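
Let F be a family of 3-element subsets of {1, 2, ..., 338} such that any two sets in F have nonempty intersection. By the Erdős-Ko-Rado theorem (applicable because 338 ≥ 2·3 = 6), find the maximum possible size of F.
max |F| = C(337, 2) = 56616

The Erdős-Ko-Rado theorem states: for n ≥ 2k, an intersecting family of k-subsets of an n-element set has size at most C(n − 1, k − 1), with equality for 'star' families {A ⊆ [n] : |A| = k, i ∈ A} (fix an element i). For n = 338, k = 3: C(337, 2) = 56616.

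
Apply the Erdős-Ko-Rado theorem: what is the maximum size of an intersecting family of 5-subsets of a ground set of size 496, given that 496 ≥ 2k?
max |F| = C(495, 4) = 2471342445

Erdős-Ko-Rado (1961): when n ≥ 2k, max |F| = C(n−1, k−1). The bound is attained by the star {A : i ∈ A} for any fixed i ∈ [n]. Here C(496−1, 5−1) = C(495, 4) = 2471342445.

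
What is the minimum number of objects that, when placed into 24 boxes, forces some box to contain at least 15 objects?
n = (15 − 1)·24 + 1 = 337

By the generalised pigeonhole principle, to guarantee some box contains ≥ r objects we need more than (r − 1) · k objects total. Threshold: n = (r − 1) · k + 1. With r = 15 and k = 24: n = 14 · 24 + 1 = 336 + 1 = 337. For n = 336 = 14 · 24, we can put exactly 14 objects in every box, avoiding 15 in any single one — so 337 is tight.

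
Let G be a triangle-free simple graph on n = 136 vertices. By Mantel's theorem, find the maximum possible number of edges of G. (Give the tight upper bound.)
ex(136, K_3) = ⌊136^2/4⌋ = 4624

Mantel (1907): a triangle-free graph on n vertices has at most ⌊n^2/4⌋ edges, with equality for the complete bipartite graph K_{⌊n/2⌋, ⌈n/2⌉}. For n = 136: ⌊136^2/4⌋ = ⌊18496/4⌋ = 4624. The extremal graph is K_{68, 68}, which has 68·68 = 4624 edges.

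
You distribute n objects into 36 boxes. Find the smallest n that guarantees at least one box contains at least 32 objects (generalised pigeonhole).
n = (32 − 1)·36 + 1 = 1117

By the generalised pigeonhole principle, to guarantee some box contains ≥ r objects we need more than (r − 1) · k objects total. Threshold: n = (r − 1) · k + 1. With r = 32 and k = 36: n = 31 · 36 + 1 = 1116 + 1 = 1117. For n = 1116 = 31 · 36, we can put exactly 31 objects in every box, avoiding 32 in any single one — so 1117 is tight.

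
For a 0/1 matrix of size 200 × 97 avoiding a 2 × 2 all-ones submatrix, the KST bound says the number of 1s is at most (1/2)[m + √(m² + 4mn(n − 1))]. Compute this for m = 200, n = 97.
z(200, 97; 2, 2) ≤ (1/2)[200 + √(200² + 4·200·97·96)] = (1/2)[200 + √7489600] = 1468.3567

Kővári–Sós–Turán: let r_1, ..., r_200 be the row sums and z = Σ r_i the total number of 1s. Each pair of columns can share at most one row with both entries 1 (else a 2×2 all-ones block appears), so Σ_i C(r_i, 2) ≤ C(97, 2) = 4656. By convexity Σ_i C(r_i, 2) ≥ 200·C(z/200, 2) = z(z − 200)/(2·200), giving z² − 200z − 200·97·96 ≤ 0 and hence z ≤ (1/2)[200 + √(40000 + 4·1862400)] = (1/2)[200 + √7489600] ≈ (1/2)(200 + 2736.7134) = 1468.3567.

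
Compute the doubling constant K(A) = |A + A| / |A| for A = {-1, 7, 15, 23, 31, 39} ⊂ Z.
K = |A + A| / |A| = 11/6

Enumerate A + A = {a + b : a, b ∈ A}. With |A| = 6, there are |A|^2 = 36 ordered sum pairs; collecting distinct values, A + A = {-2, 6, 14, 22, 30, 38, 46, 54, 62, 70, 78}, so |A + A| = 11. Thus K = 11/6. Here |A + A| = 2|A| − 1 = 11, the minimum possible — so K = 11/6 is minimal, which holds iff A is an arithmetic progression.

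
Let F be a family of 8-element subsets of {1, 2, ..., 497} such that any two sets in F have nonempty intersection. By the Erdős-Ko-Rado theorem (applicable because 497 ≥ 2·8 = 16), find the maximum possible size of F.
max |F| = C(496, 7) = 1404341991932880

Erdős-Ko-Rado (1961): when n ≥ 2k, max |F| = C(n−1, k−1). The bound is attained by the star {A : i ∈ A} for any fixed i ∈ [n]. Here C(497−1, 8−1) = C(496, 7) = 1404341991932880.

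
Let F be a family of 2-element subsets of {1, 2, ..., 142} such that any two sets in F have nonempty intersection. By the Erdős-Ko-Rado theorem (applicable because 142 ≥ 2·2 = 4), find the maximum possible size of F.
max |F| = C(141, 1) = 141

Erdős-Ko-Rado (1961): when n ≥ 2k, max |F| = C(n−1, k−1). The bound is attained by the star {A : i ∈ A} for any fixed i ∈ [n]. Here C(142−1, 2−1) = C(141, 1) = 141.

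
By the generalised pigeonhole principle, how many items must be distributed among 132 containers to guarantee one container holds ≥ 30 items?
n = (30 − 1)·132 + 1 = 3829

By the generalised pigeonhole principle, to guarantee some box contains ≥ r objects we need more than (r − 1) · k objects total. Threshold: n = (r − 1) · k + 1. With r = 30 and k = 132: n = 29 · 132 + 1 = 3828 + 1 = 3829. For n = 3828 = 29 · 132, we can put exactly 29 objects in every box, avoiding 30 in any single one — so 3829 is tight.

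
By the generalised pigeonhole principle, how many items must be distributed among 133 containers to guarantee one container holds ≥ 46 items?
n = (46 − 1)·133 + 1 = 5986

By the generalised pigeonhole principle, to guarantee some box contains ≥ r objects we need more than (r − 1) · k objects total. Threshold: n = (r − 1) · k + 1. With r = 46 and k = 133: n = 45 · 133 + 1 = 5985 + 1 = 5986. For n = 5985 = 45 · 133, we can put exactly 45 objects in every box, avoiding 46 in any single one — so 5986 is tight.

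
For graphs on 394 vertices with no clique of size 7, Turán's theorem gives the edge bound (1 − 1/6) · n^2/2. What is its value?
Turán density bound = (5/6) · 394^2/2 = 194045/3 ≈ 64681.6667

Turán's theorem: ex(n, K_{r+1}) is achieved by the complete r-partite Turán graph T(n, r) with parts as balanced as possible, and is at most (1 − 1/r) · n^2/2. For r = 6, n = 394: the density bound is (5/6) · 155236/2 = 194045/3 ≈ 64681.6667. The integer-valued extremum is e(T(394, 6)) = 64681, which is strictly less than the density bound 194045/3 since 6 ∤ 394 (the parts of T(394, 6) cannot all be equal).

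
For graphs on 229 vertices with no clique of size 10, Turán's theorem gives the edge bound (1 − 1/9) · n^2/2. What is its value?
Turán density bound = (8/9) · 229^2/2 = 209764/9 ≈ 23307.1111

Turán's theorem: ex(n, K_{r+1}) is achieved by the complete r-partite Turán graph T(n, r) with parts as balanced as possible, and is at most (1 − 1/r) · n^2/2. For r = 9, n = 229: the density bound is (8/9) · 52441/2 = 209764/9 ≈ 23307.1111. The integer-valued extremum is e(T(229, 9)) = 23306, which is strictly less than the density bound 209764/9 since 9 ∤ 229 (the parts of T(229, 9) cannot all be equal).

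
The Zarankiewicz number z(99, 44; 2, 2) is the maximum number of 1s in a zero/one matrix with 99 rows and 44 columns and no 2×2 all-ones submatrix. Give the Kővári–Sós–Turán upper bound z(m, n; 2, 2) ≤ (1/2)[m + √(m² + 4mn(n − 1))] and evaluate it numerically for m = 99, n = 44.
z(99, 44; 2, 2) ≤ (1/2)[99 + √(99² + 4·99·44·43)] = (1/2)[99 + √759033] = 485.1125

Kővári–Sós–Turán: let r_1, ..., r_99 be the row sums and z = Σ r_i the total number of 1s. Each pair of columns can share at most one row with both entries 1 (else a 2×2 all-ones block appears), so Σ_i C(r_i, 2) ≤ C(44, 2) = 946. By convexity Σ_i C(r_i, 2) ≥ 99·C(z/99, 2) = z(z − 99)/(2·99), giving z² − 99z − 99·44·43 ≤ 0 and hence z ≤ (1/2)[99 + √(9801 + 4·187308)] = (1/2)[99 + √759033] ≈ (1/2)(99 + 871.225) = 485.1125.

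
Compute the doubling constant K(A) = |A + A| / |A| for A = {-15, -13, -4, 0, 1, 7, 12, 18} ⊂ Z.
K = |A + A| / |A| = 30/8 = 15/4

Enumerate A + A = {a + b : a, b ∈ A}. With |A| = 8, there are |A|^2 = 64 ordered sum pairs; collecting distinct values, A + A = {-30, -28, -26, -19, -17, -15, -14, -13, -12, -8, -6, -4, -3, -1, 0, 1, 2, 3, 5, 7, 8, 12, 13, 14, 18, 19, 24, 25, 30, 36}, so |A + A| = 30. Thus K = 30/8 = 15/4. For comparison, the minimum possible |A + A| over all 8-element sets is 2·8 − 1 = 15 (so min K = 15/8), attained only by arithmetic progressions.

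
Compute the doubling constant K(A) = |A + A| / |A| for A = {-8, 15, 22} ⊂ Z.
K = |A + A| / |A| = 6/3 = 2

Enumerate A + A = {a + b : a, b ∈ A}. With |A| = 3, there are |A|^2 = 9 ordered sum pairs; collecting distinct values, A + A = {-16, 7, 14, 30, 37, 44}, so |A + A| = 6. Thus K = 6/3 = 2. For comparison, the minimum possible |A + A| over all 3-element sets is 2·3 − 1 = 5 (so min K = 5/3), attained only by arithmetic progressions.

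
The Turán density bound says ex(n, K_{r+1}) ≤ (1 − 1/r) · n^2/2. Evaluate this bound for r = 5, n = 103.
Turán density bound = (4/5) · 103^2/2 = 21218/5 ≈ 4243.6

Turán's theorem: ex(n, K_{r+1}) is achieved by the complete r-partite Turán graph T(n, r) with parts as balanced as possible, and is at most (1 − 1/r) · n^2/2. For r = 5, n = 103: the density bound is (4/5) · 10609/2 = 21218/5 ≈ 4243.6. The integer-valued extremum is e(T(103, 5)) = 4243, which is strictly less than the density bound 21218/5 since 5 ∤ 103 (the parts of T(103, 5) cannot all be equal).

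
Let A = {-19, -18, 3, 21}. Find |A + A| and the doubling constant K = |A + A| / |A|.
K = |A + A| / |A| = 10/4 = 5/2

Enumerate A + A = {a + b : a, b ∈ A}. With |A| = 4, there are |A|^2 = 16 ordered sum pairs; collecting distinct values, A + A = {-38, -37, -36, -16, -15, 2, 3, 6, 24, 42}, so |A + A| = 10. Thus K = 10/4 = 5/2. For comparison, the minimum possible |A + A| over all 4-element sets is 2·4 − 1 = 7 (so min K = 7/4), attained only by arithmetic progressions.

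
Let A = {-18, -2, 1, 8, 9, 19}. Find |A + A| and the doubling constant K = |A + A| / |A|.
K = |A + A| / |A| = 20/6 = 10/3

Enumerate A + A = {a + b : a, b ∈ A}. With |A| = 6, there are |A|^2 = 36 ordered sum pairs; collecting distinct values, A + A = {-36, -20, -17, -10, -9, -4, -1, 1, 2, 6, 7, 9, 10, 16, 17, 18, 20, 27, 28, 38}, so |A + A| = 20. Thus K = 20/6 = 10/3. For comparison, the minimum possible |A + A| over all 6-element sets is 2·6 − 1 = 11 (so min K = 11/6), attained only by arithmetic progressions.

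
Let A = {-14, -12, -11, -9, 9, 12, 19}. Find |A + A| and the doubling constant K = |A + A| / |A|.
K = |A + A| / |A| = 25/7

Enumerate A + A = {a + b : a, b ∈ A}. With |A| = 7, there are |A|^2 = 49 ordered sum pairs; collecting distinct values, A + A = {-28, -26, -25, -24, -23, -22, -21, -20, -18, -5, -3, -2, 0, 1, 3, 5, 7, 8, 10, 18, 21, 24, 28, 31, 38}, so |A + A| = 25. Thus K = 25/7. For comparison, the minimum possible |A + A| over all 7-element sets is 2·7 − 1 = 13 (so min K = 13/7), attained only by arithmetic progressions.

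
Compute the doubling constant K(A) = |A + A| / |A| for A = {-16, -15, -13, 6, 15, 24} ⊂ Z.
K = |A + A| / |A| = 20/6 = 10/3

Enumerate A + A = {a + b : a, b ∈ A}. With |A| = 6, there are |A|^2 = 36 ordered sum pairs; collecting distinct values, A + A = {-32, -31, -30, -29, -28, -26, -10, -9, -7, -1, 0, 2, 8, 9, 11, 12, 21, 30, 39, 48}, so |A + A| = 20. Thus K = 20/6 = 10/3. For comparison, the minimum possible |A + A| over all 6-element sets is 2·6 − 1 = 11 (so min K = 11/6), attained only by arithmetic progressions.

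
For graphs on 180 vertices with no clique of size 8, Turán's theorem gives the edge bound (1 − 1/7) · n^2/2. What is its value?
Turán density bound = (6/7) · 180^2/2 = 97200/7 ≈ 13885.7143

Turán's theorem: ex(n, K_{r+1}) is achieved by the complete r-partite Turán graph T(n, r) with parts as balanced as possible, and is at most (1 − 1/r) · n^2/2. For r = 7, n = 180: the density bound is (6/7) · 32400/2 = 97200/7 ≈ 13885.7143. The integer-valued extremum is e(T(180, 7)) = 13885, which is strictly less than the density bound 97200/7 since 7 ∤ 180 (the parts of T(180, 7) cannot all be equal).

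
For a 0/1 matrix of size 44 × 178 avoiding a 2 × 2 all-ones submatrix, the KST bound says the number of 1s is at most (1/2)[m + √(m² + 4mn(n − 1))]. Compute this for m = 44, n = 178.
z(44, 178; 2, 2) ≤ (1/2)[44 + √(44² + 4·44·178·177)] = (1/2)[44 + √5546992] = 1199.6026

Kővári–Sós–Turán: let r_1, ..., r_44 be the row sums and z = Σ r_i the total number of 1s. Each pair of columns can share at most one row with both entries 1 (else a 2×2 all-ones block appears), so Σ_i C(r_i, 2) ≤ C(178, 2) = 15753. By convexity Σ_i C(r_i, 2) ≥ 44·C(z/44, 2) = z(z − 44)/(2·44), giving z² − 44z − 44·178·177 ≤ 0 and hence z ≤ (1/2)[44 + √(1936 + 4·1386264)] = (1/2)[44 + √5546992] ≈ (1/2)(44 + 2355.2053) = 1199.6026.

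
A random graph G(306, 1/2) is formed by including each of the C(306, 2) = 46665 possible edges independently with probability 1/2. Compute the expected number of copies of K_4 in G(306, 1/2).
E[# K_4] = C(306, 4) · (1/2)^C(4, 2) = 358200540 / 2^6 = 89550135/16 = 5596883.4375

For each 4-subset S of vertices (there are C(306, 4) = 358200540 such S), let X_S = 1 if S induces a K_4 (all C(4, 2) = 6 edges present). Then P(X_S = 1) = (1/2)^6 = 1/64. By linearity of expectation, E[# K_4] = C(306, 4) · (1/2)^6 = 358200540 / 64 = 89550135/16 = 5596883.4375.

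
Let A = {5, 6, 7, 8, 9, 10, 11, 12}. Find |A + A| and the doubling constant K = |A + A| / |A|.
K = |A + A| / |A| = 15/8

Enumerate A + A = {a + b : a, b ∈ A}. With |A| = 8, there are |A|^2 = 64 ordered sum pairs; collecting distinct values, A + A = {10, 11, 12, 13, 14, 15, 16, 17, 18, 19, 20, 21, 22, 23, 24}, so |A + A| = 15. Thus K = 15/8. Here |A + A| = 2|A| − 1 = 15, the minimum possible — so K = 15/8 is minimal, which holds iff A is an arithmetic progression.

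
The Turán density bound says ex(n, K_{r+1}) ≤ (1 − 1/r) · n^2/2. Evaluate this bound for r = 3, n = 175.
Turán density bound = (2/3) · 175^2/2 = 30625/3 ≈ 10208.3333

Turán's theorem: ex(n, K_{r+1}) is achieved by the complete r-partite Turán graph T(n, r) with parts as balanced as possible, and is at most (1 − 1/r) · n^2/2. For r = 3, n = 175: the density bound is (2/3) · 30625/2 = 30625/3 ≈ 10208.3333. The integer-valued extremum is e(T(175, 3)) = 10208, which is strictly less than the density bound 30625/3 since 3 ∤ 175 (the parts of T(175, 3) cannot all be equal).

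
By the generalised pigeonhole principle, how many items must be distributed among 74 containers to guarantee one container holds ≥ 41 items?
n = (41 − 1)·74 + 1 = 2961

By the generalised pigeonhole principle, to guarantee some box contains ≥ r objects we need more than (r − 1) · k objects total. Threshold: n = (r − 1) · k + 1. With r = 41 and k = 74: n = 40 · 74 + 1 = 2960 + 1 = 2961. For n = 2960 = 40 · 74, we can put exactly 40 objects in every box, avoiding 41 in any single one — so 2961 is tight.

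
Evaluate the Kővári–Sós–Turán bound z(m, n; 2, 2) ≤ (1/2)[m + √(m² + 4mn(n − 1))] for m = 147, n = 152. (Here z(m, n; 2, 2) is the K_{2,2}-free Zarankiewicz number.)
z(147, 152; 2, 2) ≤ (1/2)[147 + √(147² + 4·147·152·151)] = (1/2)[147 + √13517385] = 1911.7998

Kővári–Sós–Turán: let r_1, ..., r_147 be the row sums and z = Σ r_i the total number of 1s. Each pair of columns can share at most one row with both entries 1 (else a 2×2 all-ones block appears), so Σ_i C(r_i, 2) ≤ C(152, 2) = 11476. By convexity Σ_i C(r_i, 2) ≥ 147·C(z/147, 2) = z(z − 147)/(2·147), giving z² − 147z − 147·152·151 ≤ 0 and hence z ≤ (1/2)[147 + √(21609 + 4·3373944)] = (1/2)[147 + √13517385] ≈ (1/2)(147 + 3676.5997) = 1911.7998.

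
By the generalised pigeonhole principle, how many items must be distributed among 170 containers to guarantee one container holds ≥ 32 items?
n = (32 − 1)·170 + 1 = 5271

By the generalised pigeonhole principle, to guarantee some box contains ≥ r objects we need more than (r − 1) · k objects total. Threshold: n = (r − 1) · k + 1. With r = 32 and k = 170: n = 31 · 170 + 1 = 5270 + 1 = 5271. For n = 5270 = 31 · 170, we can put exactly 31 objects in every box, avoiding 32 in any single one — so 5271 is tight.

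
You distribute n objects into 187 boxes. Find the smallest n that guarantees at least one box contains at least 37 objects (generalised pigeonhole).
n = (37 − 1)·187 + 1 = 6733

By the generalised pigeonhole principle, to guarantee some box contains ≥ r objects we need more than (r − 1) · k objects total. Threshold: n = (r − 1) · k + 1. With r = 37 and k = 187: n = 36 · 187 + 1 = 6732 + 1 = 6733. For n = 6732 = 36 · 187, we can put exactly 36 objects in every box, avoiding 37 in any single one — so 6733 is tight.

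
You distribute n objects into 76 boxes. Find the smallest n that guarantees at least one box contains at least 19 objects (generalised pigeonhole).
n = (19 − 1)·76 + 1 = 1369

By the generalised pigeonhole principle, to guarantee some box contains ≥ r objects we need more than (r − 1) · k objects total. Threshold: n = (r − 1) · k + 1. With r = 19 and k = 76: n = 18 · 76 + 1 = 1368 + 1 = 1369. For n = 1368 = 18 · 76, we can put exactly 18 objects in every box, avoiding 19 in any single one — so 1369 is tight.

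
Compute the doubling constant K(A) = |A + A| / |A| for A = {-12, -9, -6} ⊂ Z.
K = |A + A| / |A| = 5/3

Enumerate A + A = {a + b : a, b ∈ A}. With |A| = 3, there are |A|^2 = 9 ordered sum pairs; collecting distinct values, A + A = {-24, -21, -18, -15, -12}, so |A + A| = 5. Thus K = 5/3. Here |A + A| = 2|A| − 1 = 5, the minimum possible — so K = 5/3 is minimal, which holds iff A is an arithmetic progression.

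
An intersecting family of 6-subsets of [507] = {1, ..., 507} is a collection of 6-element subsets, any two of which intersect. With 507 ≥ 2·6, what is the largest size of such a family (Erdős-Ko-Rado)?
max |F| = C(506, 5) = 270996004356

Erdős-Ko-Rado (1961): when n ≥ 2k, max |F| = C(n−1, k−1). The bound is attained by the star {A : i ∈ A} for any fixed i ∈ [n]. Here C(507−1, 6−1) = C(506, 5) = 270996004356.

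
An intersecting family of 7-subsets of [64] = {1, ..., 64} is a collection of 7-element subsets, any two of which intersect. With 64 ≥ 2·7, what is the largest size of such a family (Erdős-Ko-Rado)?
max |F| = C(63, 6) = 67945521

The Erdős-Ko-Rado theorem states: for n ≥ 2k, an intersecting family of k-subsets of an n-element set has size at most C(n − 1, k − 1), with equality for 'star' families {A ⊆ [n] : |A| = k, i ∈ A} (fix an element i). For n = 64, k = 7: C(63, 6) = 67945521.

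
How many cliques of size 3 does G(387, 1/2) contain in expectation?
E[# K_3] = C(387, 3) · (1/2)^C(3, 2) = 9585345 / 2^3 = 1198168.125

For each 3-subset S of vertices (there are C(387, 3) = 9585345 such S), let X_S = 1 if S induces a K_3 (all C(3, 2) = 3 edges present). Then P(X_S = 1) = (1/2)^3 = 1/8. By linearity of expectation, E[# K_3] = C(387, 3) · (1/2)^3 = 9585345 / 8 = 1198168.125.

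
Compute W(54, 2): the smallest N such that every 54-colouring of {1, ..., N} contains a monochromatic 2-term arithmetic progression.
W(54, 2) = 54 + 1 = 55

A 2-term AP is any pair of integers, so a monochromatic 2-AP exists iff some colour is used at least twice. With 54 colours, the colouring i ↦ i on {1, ..., 54} uses each colour once, avoiding any monochromatic pair, so W(54, 2) > 54. For {1, ..., 55}, pigeonhole forces two integers of the same colour, which form a monochromatic 2-AP. Hence W(54, 2) = 55.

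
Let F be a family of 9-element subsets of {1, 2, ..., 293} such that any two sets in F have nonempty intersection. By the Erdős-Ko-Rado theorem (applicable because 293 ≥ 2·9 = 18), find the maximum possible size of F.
max |F| = C(292, 8) = 1189971158007060

Erdős-Ko-Rado (1961): when n ≥ 2k, max |F| = C(n−1, k−1). The bound is attained by the star {A : i ∈ A} for any fixed i ∈ [n]. Here C(293−1, 9−1) = C(292, 8) = 1189971158007060.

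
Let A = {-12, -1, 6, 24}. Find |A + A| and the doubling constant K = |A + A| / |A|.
K = |A + A| / |A| = 9/4

Enumerate A + A = {a + b : a, b ∈ A}. With |A| = 4, there are |A|^2 = 16 ordered sum pairs; collecting distinct values, A + A = {-24, -13, -6, -2, 5, 12, 23, 30, 48}, so |A + A| = 9. Thus K = 9/4. For comparison, the minimum possible |A + A| over all 4-element sets is 2·4 − 1 = 7 (so min K = 7/4), attained only by arithmetic progressions.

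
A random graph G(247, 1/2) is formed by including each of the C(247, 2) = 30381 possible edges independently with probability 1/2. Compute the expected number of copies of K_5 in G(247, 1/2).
E[# K_5] = C(247, 5) · (1/2)^C(5, 2) = 7355513529 / 2^10 ≈ 7183118.680664

For each 5-subset S of vertices (there are C(247, 5) = 7355513529 such S), let X_S = 1 if S induces a K_5 (all C(5, 2) = 10 edges present). Then P(X_S = 1) = (1/2)^10 = 1/1024. By linearity of expectation, E[# K_5] = C(247, 5) · (1/2)^10 = 7355513529 / 1024 ≈ 7183118.680664.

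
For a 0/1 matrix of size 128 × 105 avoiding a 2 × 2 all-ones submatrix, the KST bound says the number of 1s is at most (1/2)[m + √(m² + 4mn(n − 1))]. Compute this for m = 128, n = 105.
z(128, 105; 2, 2) ≤ (1/2)[128 + √(128² + 4·128·105·104)] = (1/2)[128 + √5607424] = 1248

Kővári–Sós–Turán: let r_1, ..., r_128 be the row sums and z = Σ r_i the total number of 1s. Each pair of columns can share at most one row with both entries 1 (else a 2×2 all-ones block appears), so Σ_i C(r_i, 2) ≤ C(105, 2) = 5460. By convexity Σ_i C(r_i, 2) ≥ 128·C(z/128, 2) = z(z − 128)/(2·128), giving z² − 128z − 128·105·104 ≤ 0 and hence z ≤ (1/2)[128 + √(16384 + 4·1397760)] = (1/2)[128 + √5607424] ≈ (1/2)(128 + 2368) = 1248.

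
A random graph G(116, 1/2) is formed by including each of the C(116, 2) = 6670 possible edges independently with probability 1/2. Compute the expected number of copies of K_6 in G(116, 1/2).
E[# K_6] = C(116, 6) · (1/2)^C(6, 2) = 2967205528 / 2^15 = 370900691/4096 ≈ 90551.926514

For each 6-subset S of vertices (there are C(116, 6) = 2967205528 such S), let X_S = 1 if S induces a K_6 (all C(6, 2) = 15 edges present). Then P(X_S = 1) = (1/2)^15 = 1/32768. By linearity of expectation, E[# K_6] = C(116, 6) · (1/2)^15 = 2967205528 / 32768 = 370900691/4096 ≈ 90551.926514.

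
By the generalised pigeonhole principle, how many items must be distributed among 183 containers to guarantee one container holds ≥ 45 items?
n = (45 − 1)·183 + 1 = 8053

By the generalised pigeonhole principle, to guarantee some box contains ≥ r objects we need more than (r − 1) · k objects total. Threshold: n = (r − 1) · k + 1. With r = 45 and k = 183: n = 44 · 183 + 1 = 8052 + 1 = 8053. For n = 8052 = 44 · 183, we can put exactly 44 objects in every box, avoiding 45 in any single one — so 8053 is tight.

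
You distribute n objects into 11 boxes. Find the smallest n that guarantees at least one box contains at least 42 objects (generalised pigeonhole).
n = (42 − 1)·11 + 1 = 452

By the generalised pigeonhole principle, to guarantee some box contains ≥ r objects we need more than (r − 1) · k objects total. Threshold: n = (r − 1) · k + 1. With r = 42 and k = 11: n = 41 · 11 + 1 = 451 + 1 = 452. For n = 451 = 41 · 11, we can put exactly 41 objects in every box, avoiding 42 in any single one — so 452 is tight.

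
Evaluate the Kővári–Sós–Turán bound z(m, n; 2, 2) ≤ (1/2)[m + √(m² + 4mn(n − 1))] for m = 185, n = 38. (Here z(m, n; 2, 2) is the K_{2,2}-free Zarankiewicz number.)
z(185, 38; 2, 2) ≤ (1/2)[185 + √(185² + 4·185·38·37)] = (1/2)[185 + √1074665] = 610.8303

Kővári–Sós–Turán: let r_1, ..., r_185 be the row sums and z = Σ r_i the total number of 1s. Each pair of columns can share at most one row with both entries 1 (else a 2×2 all-ones block appears), so Σ_i C(r_i, 2) ≤ C(38, 2) = 703. By convexity Σ_i C(r_i, 2) ≥ 185·C(z/185, 2) = z(z − 185)/(2·185), giving z² − 185z − 185·38·37 ≤ 0 and hence z ≤ (1/2)[185 + √(34225 + 4·260110)] = (1/2)[185 + √1074665] ≈ (1/2)(185 + 1036.6605) = 610.8303.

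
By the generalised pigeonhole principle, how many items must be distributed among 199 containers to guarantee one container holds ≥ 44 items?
n = (44 − 1)·199 + 1 = 8558

By the generalised pigeonhole principle, to guarantee some box contains ≥ r objects we need more than (r − 1) · k objects total. Threshold: n = (r − 1) · k + 1. With r = 44 and k = 199: n = 43 · 199 + 1 = 8557 + 1 = 8558. For n = 8557 = 43 · 199, we can put exactly 43 objects in every box, avoiding 44 in any single one — so 8558 is tight.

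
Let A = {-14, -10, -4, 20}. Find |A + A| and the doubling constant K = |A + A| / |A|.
K = |A + A| / |A| = 10/4 = 5/2

Enumerate A + A = {a + b : a, b ∈ A}. With |A| = 4, there are |A|^2 = 16 ordered sum pairs; collecting distinct values, A + A = {-28, -24, -20, -18, -14, -8, 6, 10, 16, 40}, so |A + A| = 10. Thus K = 10/4 = 5/2. For comparison, the minimum possible |A + A| over all 4-element sets is 2·4 − 1 = 7 (so min K = 7/4), attained only by arithmetic progressions.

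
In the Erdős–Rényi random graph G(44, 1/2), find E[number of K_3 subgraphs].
E[# K_3] = C(44, 3) · (1/2)^C(3, 2) = 13244 / 2^3 = 3311/2 = 1655.5

For each 3-subset S of vertices (there are C(44, 3) = 13244 such S), let X_S = 1 if S induces a K_3 (all C(3, 2) = 3 edges present). Then P(X_S = 1) = (1/2)^3 = 1/8. By linearity of expectation, E[# K_3] = C(44, 3) · (1/2)^3 = 13244 / 8 = 3311/2 = 1655.5.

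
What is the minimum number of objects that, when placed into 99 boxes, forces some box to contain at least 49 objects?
n = (49 − 1)·99 + 1 = 4753

By the generalised pigeonhole principle, to guarantee some box contains ≥ r objects we need more than (r − 1) · k objects total. Threshold: n = (r − 1) · k + 1. With r = 49 and k = 99: n = 48 · 99 + 1 = 4752 + 1 = 4753. For n = 4752 = 48 · 99, we can put exactly 48 objects in every box, avoiding 49 in any single one — so 4753 is tight.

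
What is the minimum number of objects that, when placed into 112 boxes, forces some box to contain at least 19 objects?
n = (19 − 1)·112 + 1 = 2017

By the generalised pigeonhole principle, to guarantee some box contains ≥ r objects we need more than (r − 1) · k objects total. Threshold: n = (r − 1) · k + 1. With r = 19 and k = 112: n = 18 · 112 + 1 = 2016 + 1 = 2017. For n = 2016 = 18 · 112, we can put exactly 18 objects in every box, avoiding 19 in any single one — so 2017 is tight.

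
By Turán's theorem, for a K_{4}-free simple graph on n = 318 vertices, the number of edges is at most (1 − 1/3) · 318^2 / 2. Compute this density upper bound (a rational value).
Turán density bound = (2/3) · 318^2/2 = 33708

Turán's theorem: ex(n, K_{r+1}) is achieved by the complete r-partite Turán graph T(n, r) with parts as balanced as possible, and is at most (1 − 1/r) · n^2/2. For r = 3, n = 318: the density bound is (2/3) · 101124/2 = 33708. Since 3 ∣ 318, the Turán graph T(318, 3) has parts of equal size 106, and its edge count e(T(318, 3)) = 33708 attains the density bound exactly.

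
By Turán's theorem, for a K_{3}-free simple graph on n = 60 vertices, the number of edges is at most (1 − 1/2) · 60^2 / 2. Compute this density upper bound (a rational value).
Turán density bound = (1/2) · 60^2/2 = 900

Turán's theorem: ex(n, K_{r+1}) is achieved by the complete r-partite Turán graph T(n, r) with parts as balanced as possible, and is at most (1 − 1/r) · n^2/2. For r = 2, n = 60: the density bound is (1/2) · 3600/2 = 900. Since 2 ∣ 60, the Turán graph T(60, 2) has parts of equal size 30, and its edge count e(T(60, 2)) = 900 attains the density bound exactly.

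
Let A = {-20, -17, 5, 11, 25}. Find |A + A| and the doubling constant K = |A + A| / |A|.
K = |A + A| / |A| = 15/5 = 3

Enumerate A + A = {a + b : a, b ∈ A}. With |A| = 5, there are |A|^2 = 25 ordered sum pairs; collecting distinct values, A + A = {-40, -37, -34, -15, -12, -9, -6, 5, 8, 10, 16, 22, 30, 36, 50}, so |A + A| = 15. Thus K = 15/5 = 3. For comparison, the minimum possible |A + A| over all 5-element sets is 2·5 − 1 = 9 (so min K = 9/5), attained only by arithmetic progressions.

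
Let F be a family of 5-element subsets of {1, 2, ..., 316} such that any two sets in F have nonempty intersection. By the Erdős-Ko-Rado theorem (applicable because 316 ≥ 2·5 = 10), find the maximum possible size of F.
max |F| = C(315, 4) = 402464790

Erdős-Ko-Rado (1961): when n ≥ 2k, max |F| = C(n−1, k−1). The bound is attained by the star {A : i ∈ A} for any fixed i ∈ [n]. Here C(316−1, 5−1) = C(315, 4) = 402464790.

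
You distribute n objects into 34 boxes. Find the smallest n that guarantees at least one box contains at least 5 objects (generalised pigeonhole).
n = (5 − 1)·34 + 1 = 137

By the generalised pigeonhole principle, to guarantee some box contains ≥ r objects we need more than (r − 1) · k objects total. Threshold: n = (r − 1) · k + 1. With r = 5 and k = 34: n = 4 · 34 + 1 = 136 + 1 = 137. For n = 136 = 4 · 34, we can put exactly 4 objects in every box, avoiding 5 in any single one — so 137 is tight.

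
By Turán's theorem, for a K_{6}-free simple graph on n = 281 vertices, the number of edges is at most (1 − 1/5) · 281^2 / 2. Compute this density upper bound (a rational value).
Turán density bound = (4/5) · 281^2/2 = 157922/5 ≈ 31584.4

Turán's theorem: ex(n, K_{r+1}) is achieved by the complete r-partite Turán graph T(n, r) with parts as balanced as possible, and is at most (1 − 1/r) · n^2/2. For r = 5, n = 281: the density bound is (4/5) · 78961/2 = 157922/5 ≈ 31584.4. The integer-valued extremum is e(T(281, 5)) = 31584, which is strictly less than the density bound 157922/5 since 5 ∤ 281 (the parts of T(281, 5) cannot all be equal).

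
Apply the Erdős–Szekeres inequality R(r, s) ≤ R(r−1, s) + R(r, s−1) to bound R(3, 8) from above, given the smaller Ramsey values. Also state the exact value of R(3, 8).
R(3, 8) ≤ R(2, 8) + R(3, 7) = 8 + 23 = 31; exact value R(3, 8) = 28.

The Erdős–Szekeres recurrence R(r, s) ≤ R(r−1, s) + R(r, s−1) applied to (r, s) = (3, 8) gives
  R(3, 8) ≤ R(2, 8) + R(3, 7) = 8 + 23 = 31.
(Recall R(2, k) = k and R is symmetric.) The recurrence is not tight here (it gives 31, but the exact value is R(3, 8) = 28); the tight upper bound requires a sharper argument than the simple recurrence, combined with a lower-bound construction on K_{27}.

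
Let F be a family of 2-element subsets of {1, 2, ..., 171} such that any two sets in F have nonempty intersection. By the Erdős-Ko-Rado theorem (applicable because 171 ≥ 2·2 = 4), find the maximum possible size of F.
max |F| = C(170, 1) = 170

Erdős-Ko-Rado (1961): when n ≥ 2k, max |F| = C(n−1, k−1). The bound is attained by the star {A : i ∈ A} for any fixed i ∈ [n]. Here C(171−1, 2−1) = C(170, 1) = 170.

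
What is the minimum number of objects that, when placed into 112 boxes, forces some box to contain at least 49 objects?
n = (49 − 1)·112 + 1 = 5377

By the generalised pigeonhole principle, to guarantee some box contains ≥ r objects we need more than (r − 1) · k objects total. Threshold: n = (r − 1) · k + 1. With r = 49 and k = 112: n = 48 · 112 + 1 = 5376 + 1 = 5377. For n = 5376 = 48 · 112, we can put exactly 48 objects in every box, avoiding 49 in any single one — so 5377 is tight.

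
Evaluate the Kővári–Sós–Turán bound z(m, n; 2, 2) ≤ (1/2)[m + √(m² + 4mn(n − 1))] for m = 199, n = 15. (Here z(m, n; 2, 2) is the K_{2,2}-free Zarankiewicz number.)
z(199, 15; 2, 2) ≤ (1/2)[199 + √(199² + 4·199·15·14)] = (1/2)[199 + √206761] = 326.8549

Kővári–Sós–Turán: let r_1, ..., r_199 be the row sums and z = Σ r_i the total number of 1s. Each pair of columns can share at most one row with both entries 1 (else a 2×2 all-ones block appears), so Σ_i C(r_i, 2) ≤ C(15, 2) = 105. By convexity Σ_i C(r_i, 2) ≥ 199·C(z/199, 2) = z(z − 199)/(2·199), giving z² − 199z − 199·15·14 ≤ 0 and hence z ≤ (1/2)[199 + √(39601 + 4·41790)] = (1/2)[199 + √206761] ≈ (1/2)(199 + 454.7098) = 326.8549.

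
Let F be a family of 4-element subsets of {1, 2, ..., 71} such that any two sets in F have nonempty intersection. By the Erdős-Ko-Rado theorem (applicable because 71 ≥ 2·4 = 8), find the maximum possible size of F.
max |F| = C(70, 3) = 54740

The Erdős-Ko-Rado theorem states: for n ≥ 2k, an intersecting family of k-subsets of an n-element set has size at most C(n − 1, k − 1), with equality for 'star' families {A ⊆ [n] : |A| = k, i ∈ A} (fix an element i). For n = 71, k = 4: C(70, 3) = 54740.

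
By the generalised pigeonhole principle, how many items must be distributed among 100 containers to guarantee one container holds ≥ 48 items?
n = (48 − 1)·100 + 1 = 4701

By the generalised pigeonhole principle, to guarantee some box contains ≥ r objects we need more than (r − 1) · k objects total. Threshold: n = (r − 1) · k + 1. With r = 48 and k = 100: n = 47 · 100 + 1 = 4700 + 1 = 4701. For n = 4700 = 47 · 100, we can put exactly 47 objects in every box, avoiding 48 in any single one — so 4701 is tight.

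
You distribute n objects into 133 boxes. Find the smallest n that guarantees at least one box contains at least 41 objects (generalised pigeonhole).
n = (41 − 1)·133 + 1 = 5321

By the generalised pigeonhole principle, to guarantee some box contains ≥ r objects we need more than (r − 1) · k objects total. Threshold: n = (r − 1) · k + 1. With r = 41 and k = 133: n = 40 · 133 + 1 = 5320 + 1 = 5321. For n = 5320 = 40 · 133, we can put exactly 40 objects in every box, avoiding 41 in any single one — so 5321 is tight.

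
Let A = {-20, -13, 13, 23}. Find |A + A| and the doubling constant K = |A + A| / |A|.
K = |A + A| / |A| = 10/4 = 5/2

Enumerate A + A = {a + b : a, b ∈ A}. With |A| = 4, there are |A|^2 = 16 ordered sum pairs; collecting distinct values, A + A = {-40, -33, -26, -7, 0, 3, 10, 26, 36, 46}, so |A + A| = 10. Thus K = 10/4 = 5/2. For comparison, the minimum possible |A + A| over all 4-element sets is 2·4 − 1 = 7 (so min K = 7/4), attained only by arithmetic progressions.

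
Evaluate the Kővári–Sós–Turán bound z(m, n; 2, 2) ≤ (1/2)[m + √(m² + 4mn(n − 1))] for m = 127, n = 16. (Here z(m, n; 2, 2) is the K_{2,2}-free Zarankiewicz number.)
z(127, 16; 2, 2) ≤ (1/2)[127 + √(127² + 4·127·16·15)] = (1/2)[127 + √138049] = 249.2747

Kővári–Sós–Turán: let r_1, ..., r_127 be the row sums and z = Σ r_i the total number of 1s. Each pair of columns can share at most one row with both entries 1 (else a 2×2 all-ones block appears), so Σ_i C(r_i, 2) ≤ C(16, 2) = 120. By convexity Σ_i C(r_i, 2) ≥ 127·C(z/127, 2) = z(z − 127)/(2·127), giving z² − 127z − 127·16·15 ≤ 0 and hence z ≤ (1/2)[127 + √(16129 + 4·30480)] = (1/2)[127 + √138049] ≈ (1/2)(127 + 371.5495) = 249.2747.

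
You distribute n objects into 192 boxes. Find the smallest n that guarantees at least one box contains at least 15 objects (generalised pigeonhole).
n = (15 − 1)·192 + 1 = 2689

By the generalised pigeonhole principle, to guarantee some box contains ≥ r objects we need more than (r − 1) · k objects total. Threshold: n = (r − 1) · k + 1. With r = 15 and k = 192: n = 14 · 192 + 1 = 2688 + 1 = 2689. For n = 2688 = 14 · 192, we can put exactly 14 objects in every box, avoiding 15 in any single one — so 2689 is tight.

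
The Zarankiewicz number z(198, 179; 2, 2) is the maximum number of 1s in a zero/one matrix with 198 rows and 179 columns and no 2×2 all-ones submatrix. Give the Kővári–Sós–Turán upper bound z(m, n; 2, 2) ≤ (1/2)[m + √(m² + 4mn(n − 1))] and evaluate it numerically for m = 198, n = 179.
z(198, 179; 2, 2) ≤ (1/2)[198 + √(198² + 4·198·179·178)] = (1/2)[198 + √25273908] = 2612.6581

Kővári–Sós–Turán: let r_1, ..., r_198 be the row sums and z = Σ r_i the total number of 1s. Each pair of columns can share at most one row with both entries 1 (else a 2×2 all-ones block appears), so Σ_i C(r_i, 2) ≤ C(179, 2) = 15931. By convexity Σ_i C(r_i, 2) ≥ 198·C(z/198, 2) = z(z − 198)/(2·198), giving z² − 198z − 198·179·178 ≤ 0 and hence z ≤ (1/2)[198 + √(39204 + 4·6308676)] = (1/2)[198 + √25273908] ≈ (1/2)(198 + 5027.3162) = 2612.6581.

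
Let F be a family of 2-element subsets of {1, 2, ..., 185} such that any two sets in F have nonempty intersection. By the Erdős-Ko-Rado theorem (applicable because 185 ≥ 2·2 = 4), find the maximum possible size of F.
max |F| = C(184, 1) = 184

The Erdős-Ko-Rado theorem states: for n ≥ 2k, an intersecting family of k-subsets of an n-element set has size at most C(n − 1, k − 1), with equality for 'star' families {A ⊆ [n] : |A| = k, i ∈ A} (fix an element i). For n = 185, k = 2: C(184, 1) = 184.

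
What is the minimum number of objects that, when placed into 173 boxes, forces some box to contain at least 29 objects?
n = (29 − 1)·173 + 1 = 4845

By the generalised pigeonhole principle, to guarantee some box contains ≥ r objects we need more than (r − 1) · k objects total. Threshold: n = (r − 1) · k + 1. With r = 29 and k = 173: n = 28 · 173 + 1 = 4844 + 1 = 4845. For n = 4844 = 28 · 173, we can put exactly 28 objects in every box, avoiding 29 in any single one — so 4845 is tight.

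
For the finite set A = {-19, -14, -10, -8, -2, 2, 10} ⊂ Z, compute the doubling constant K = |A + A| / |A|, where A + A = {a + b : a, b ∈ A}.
K = |A + A| / |A| = 24/7

Enumerate A + A = {a + b : a, b ∈ A}. With |A| = 7, there are |A|^2 = 49 ordered sum pairs; collecting distinct values, A + A = {-38, -33, -29, -28, -27, -24, -22, -21, -20, -18, -17, -16, -12, -10, -9, -8, -6, -4, 0, 2, 4, 8, 12, 20}, so |A + A| = 24. Thus K = 24/7. For comparison, the minimum possible |A + A| over all 7-element sets is 2·7 − 1 = 13 (so min K = 13/7), attained only by arithmetic progressions.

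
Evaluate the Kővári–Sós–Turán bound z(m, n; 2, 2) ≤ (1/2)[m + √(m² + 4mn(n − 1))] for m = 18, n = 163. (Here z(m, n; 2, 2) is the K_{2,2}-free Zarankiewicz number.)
z(18, 163; 2, 2) ≤ (1/2)[18 + √(18² + 4·18·163·162)] = (1/2)[18 + √1901556] = 698.4846

Kővári–Sós–Turán: let r_1, ..., r_18 be the row sums and z = Σ r_i the total number of 1s. Each pair of columns can share at most one row with both entries 1 (else a 2×2 all-ones block appears), so Σ_i C(r_i, 2) ≤ C(163, 2) = 13203. By convexity Σ_i C(r_i, 2) ≥ 18·C(z/18, 2) = z(z − 18)/(2·18), giving z² − 18z − 18·163·162 ≤ 0 and hence z ≤ (1/2)[18 + √(324 + 4·475308)] = (1/2)[18 + √1901556] ≈ (1/2)(18 + 1378.9692) = 698.4846.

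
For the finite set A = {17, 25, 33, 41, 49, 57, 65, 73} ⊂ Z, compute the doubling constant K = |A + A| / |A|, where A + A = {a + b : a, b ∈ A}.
K = |A + A| / |A| = 15/8

Enumerate A + A = {a + b : a, b ∈ A}. With |A| = 8, there are |A|^2 = 64 ordered sum pairs; collecting distinct values, A + A = {34, 42, 50, 58, 66, 74, 82, 90, 98, 106, 114, 122, 130, 138, 146}, so |A + A| = 15. Thus K = 15/8. Here |A + A| = 2|A| − 1 = 15, the minimum possible — so K = 15/8 is minimal, which holds iff A is an arithmetic progression.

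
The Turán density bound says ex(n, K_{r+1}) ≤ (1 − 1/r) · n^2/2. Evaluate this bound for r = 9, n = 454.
Turán density bound = (8/9) · 454^2/2 = 824464/9 ≈ 91607.1111

Turán's theorem: ex(n, K_{r+1}) is achieved by the complete r-partite Turán graph T(n, r) with parts as balanced as possible, and is at most (1 − 1/r) · n^2/2. For r = 9, n = 454: the density bound is (8/9) · 206116/2 = 824464/9 ≈ 91607.1111. The integer-valued extremum is e(T(454, 9)) = 91606, which is strictly less than the density bound 824464/9 since 9 ∤ 454 (the parts of T(454, 9) cannot all be equal).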